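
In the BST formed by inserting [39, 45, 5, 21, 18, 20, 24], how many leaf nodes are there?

Tree built from: [39, 45, 5, 21, 18, 20, 24]
Tree (level-order array): [39, 5, 45, None, 21, None, None, 18, 24, None, 20]
Rule: A leaf has 0 children.
Per-node child counts:
  node 39: 2 child(ren)
  node 5: 1 child(ren)
  node 21: 2 child(ren)
  node 18: 1 child(ren)
  node 20: 0 child(ren)
  node 24: 0 child(ren)
  node 45: 0 child(ren)
Matching nodes: [20, 24, 45]
Count of leaf nodes: 3


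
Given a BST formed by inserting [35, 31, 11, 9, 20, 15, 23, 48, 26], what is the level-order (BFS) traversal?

Tree insertion order: [35, 31, 11, 9, 20, 15, 23, 48, 26]
Tree (level-order array): [35, 31, 48, 11, None, None, None, 9, 20, None, None, 15, 23, None, None, None, 26]
BFS from the root, enqueuing left then right child of each popped node:
  queue [35] -> pop 35, enqueue [31, 48], visited so far: [35]
  queue [31, 48] -> pop 31, enqueue [11], visited so far: [35, 31]
  queue [48, 11] -> pop 48, enqueue [none], visited so far: [35, 31, 48]
  queue [11] -> pop 11, enqueue [9, 20], visited so far: [35, 31, 48, 11]
  queue [9, 20] -> pop 9, enqueue [none], visited so far: [35, 31, 48, 11, 9]
  queue [20] -> pop 20, enqueue [15, 23], visited so far: [35, 31, 48, 11, 9, 20]
  queue [15, 23] -> pop 15, enqueue [none], visited so far: [35, 31, 48, 11, 9, 20, 15]
  queue [23] -> pop 23, enqueue [26], visited so far: [35, 31, 48, 11, 9, 20, 15, 23]
  queue [26] -> pop 26, enqueue [none], visited so far: [35, 31, 48, 11, 9, 20, 15, 23, 26]
Result: [35, 31, 48, 11, 9, 20, 15, 23, 26]


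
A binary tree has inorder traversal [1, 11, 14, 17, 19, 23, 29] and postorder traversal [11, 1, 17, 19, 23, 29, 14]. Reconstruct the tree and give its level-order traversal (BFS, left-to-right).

Inorder:   [1, 11, 14, 17, 19, 23, 29]
Postorder: [11, 1, 17, 19, 23, 29, 14]
Algorithm: postorder visits root last, so walk postorder right-to-left;
each value is the root of the current inorder slice — split it at that
value, recurse on the right subtree first, then the left.
Recursive splits:
  root=14; inorder splits into left=[1, 11], right=[17, 19, 23, 29]
  root=29; inorder splits into left=[17, 19, 23], right=[]
  root=23; inorder splits into left=[17, 19], right=[]
  root=19; inorder splits into left=[17], right=[]
  root=17; inorder splits into left=[], right=[]
  root=1; inorder splits into left=[], right=[11]
  root=11; inorder splits into left=[], right=[]
Reconstructed level-order: [14, 1, 29, 11, 23, 19, 17]


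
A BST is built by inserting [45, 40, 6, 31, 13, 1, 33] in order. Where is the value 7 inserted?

Starting tree (level order): [45, 40, None, 6, None, 1, 31, None, None, 13, 33]
Insertion path: 45 -> 40 -> 6 -> 31 -> 13
Result: insert 7 as left child of 13
Final tree (level order): [45, 40, None, 6, None, 1, 31, None, None, 13, 33, 7]


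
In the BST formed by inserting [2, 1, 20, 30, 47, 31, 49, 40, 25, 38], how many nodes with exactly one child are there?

Tree built from: [2, 1, 20, 30, 47, 31, 49, 40, 25, 38]
Tree (level-order array): [2, 1, 20, None, None, None, 30, 25, 47, None, None, 31, 49, None, 40, None, None, 38]
Rule: These are nodes with exactly 1 non-null child.
Per-node child counts:
  node 2: 2 child(ren)
  node 1: 0 child(ren)
  node 20: 1 child(ren)
  node 30: 2 child(ren)
  node 25: 0 child(ren)
  node 47: 2 child(ren)
  node 31: 1 child(ren)
  node 40: 1 child(ren)
  node 38: 0 child(ren)
  node 49: 0 child(ren)
Matching nodes: [20, 31, 40]
Count of nodes with exactly one child: 3


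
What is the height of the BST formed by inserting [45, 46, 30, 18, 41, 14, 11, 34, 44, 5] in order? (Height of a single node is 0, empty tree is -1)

Insertion order: [45, 46, 30, 18, 41, 14, 11, 34, 44, 5]
Tree (level-order array): [45, 30, 46, 18, 41, None, None, 14, None, 34, 44, 11, None, None, None, None, None, 5]
Compute height bottom-up (empty subtree = -1):
  height(5) = 1 + max(-1, -1) = 0
  height(11) = 1 + max(0, -1) = 1
  height(14) = 1 + max(1, -1) = 2
  height(18) = 1 + max(2, -1) = 3
  height(34) = 1 + max(-1, -1) = 0
  height(44) = 1 + max(-1, -1) = 0
  height(41) = 1 + max(0, 0) = 1
  height(30) = 1 + max(3, 1) = 4
  height(46) = 1 + max(-1, -1) = 0
  height(45) = 1 + max(4, 0) = 5
Height = 5


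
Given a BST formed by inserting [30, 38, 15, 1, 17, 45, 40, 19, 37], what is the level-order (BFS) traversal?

Tree insertion order: [30, 38, 15, 1, 17, 45, 40, 19, 37]
Tree (level-order array): [30, 15, 38, 1, 17, 37, 45, None, None, None, 19, None, None, 40]
BFS from the root, enqueuing left then right child of each popped node:
  queue [30] -> pop 30, enqueue [15, 38], visited so far: [30]
  queue [15, 38] -> pop 15, enqueue [1, 17], visited so far: [30, 15]
  queue [38, 1, 17] -> pop 38, enqueue [37, 45], visited so far: [30, 15, 38]
  queue [1, 17, 37, 45] -> pop 1, enqueue [none], visited so far: [30, 15, 38, 1]
  queue [17, 37, 45] -> pop 17, enqueue [19], visited so far: [30, 15, 38, 1, 17]
  queue [37, 45, 19] -> pop 37, enqueue [none], visited so far: [30, 15, 38, 1, 17, 37]
  queue [45, 19] -> pop 45, enqueue [40], visited so far: [30, 15, 38, 1, 17, 37, 45]
  queue [19, 40] -> pop 19, enqueue [none], visited so far: [30, 15, 38, 1, 17, 37, 45, 19]
  queue [40] -> pop 40, enqueue [none], visited so far: [30, 15, 38, 1, 17, 37, 45, 19, 40]
Result: [30, 15, 38, 1, 17, 37, 45, 19, 40]


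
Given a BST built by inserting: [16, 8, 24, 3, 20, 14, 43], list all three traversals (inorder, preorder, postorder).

Tree insertion order: [16, 8, 24, 3, 20, 14, 43]
Tree (level-order array): [16, 8, 24, 3, 14, 20, 43]
Inorder (L, root, R): [3, 8, 14, 16, 20, 24, 43]
Preorder (root, L, R): [16, 8, 3, 14, 24, 20, 43]
Postorder (L, R, root): [3, 14, 8, 20, 43, 24, 16]


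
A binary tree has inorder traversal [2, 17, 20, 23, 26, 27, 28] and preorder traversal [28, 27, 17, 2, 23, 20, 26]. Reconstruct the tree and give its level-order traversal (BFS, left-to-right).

Inorder:  [2, 17, 20, 23, 26, 27, 28]
Preorder: [28, 27, 17, 2, 23, 20, 26]
Algorithm: preorder visits root first, so consume preorder in order;
for each root, split the current inorder slice at that value into
left-subtree inorder and right-subtree inorder, then recurse.
Recursive splits:
  root=28; inorder splits into left=[2, 17, 20, 23, 26, 27], right=[]
  root=27; inorder splits into left=[2, 17, 20, 23, 26], right=[]
  root=17; inorder splits into left=[2], right=[20, 23, 26]
  root=2; inorder splits into left=[], right=[]
  root=23; inorder splits into left=[20], right=[26]
  root=20; inorder splits into left=[], right=[]
  root=26; inorder splits into left=[], right=[]
Reconstructed level-order: [28, 27, 17, 2, 23, 20, 26]


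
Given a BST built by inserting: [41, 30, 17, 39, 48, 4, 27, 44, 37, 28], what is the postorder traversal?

Tree insertion order: [41, 30, 17, 39, 48, 4, 27, 44, 37, 28]
Tree (level-order array): [41, 30, 48, 17, 39, 44, None, 4, 27, 37, None, None, None, None, None, None, 28]
Postorder traversal: [4, 28, 27, 17, 37, 39, 30, 44, 48, 41]


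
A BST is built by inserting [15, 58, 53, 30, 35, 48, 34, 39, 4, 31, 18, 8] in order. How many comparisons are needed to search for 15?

Search path for 15: 15
Found: True
Comparisons: 1


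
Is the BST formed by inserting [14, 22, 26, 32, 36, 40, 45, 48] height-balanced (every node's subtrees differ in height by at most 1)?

Tree (level-order array): [14, None, 22, None, 26, None, 32, None, 36, None, 40, None, 45, None, 48]
Definition: a tree is height-balanced if, at every node, |h(left) - h(right)| <= 1 (empty subtree has height -1).
Bottom-up per-node check:
  node 48: h_left=-1, h_right=-1, diff=0 [OK], height=0
  node 45: h_left=-1, h_right=0, diff=1 [OK], height=1
  node 40: h_left=-1, h_right=1, diff=2 [FAIL (|-1-1|=2 > 1)], height=2
  node 36: h_left=-1, h_right=2, diff=3 [FAIL (|-1-2|=3 > 1)], height=3
  node 32: h_left=-1, h_right=3, diff=4 [FAIL (|-1-3|=4 > 1)], height=4
  node 26: h_left=-1, h_right=4, diff=5 [FAIL (|-1-4|=5 > 1)], height=5
  node 22: h_left=-1, h_right=5, diff=6 [FAIL (|-1-5|=6 > 1)], height=6
  node 14: h_left=-1, h_right=6, diff=7 [FAIL (|-1-6|=7 > 1)], height=7
Node 40 violates the condition: |-1 - 1| = 2 > 1.
Result: Not balanced


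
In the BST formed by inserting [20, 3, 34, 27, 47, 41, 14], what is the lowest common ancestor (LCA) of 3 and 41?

Tree insertion order: [20, 3, 34, 27, 47, 41, 14]
Tree (level-order array): [20, 3, 34, None, 14, 27, 47, None, None, None, None, 41]
In a BST, the LCA of p=3, q=41 is the first node v on the
root-to-leaf path with p <= v <= q (go left if both < v, right if both > v).
Walk from root:
  at 20: 3 <= 20 <= 41, this is the LCA
LCA = 20


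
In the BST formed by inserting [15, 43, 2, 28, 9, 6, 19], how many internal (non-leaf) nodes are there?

Tree built from: [15, 43, 2, 28, 9, 6, 19]
Tree (level-order array): [15, 2, 43, None, 9, 28, None, 6, None, 19]
Rule: An internal node has at least one child.
Per-node child counts:
  node 15: 2 child(ren)
  node 2: 1 child(ren)
  node 9: 1 child(ren)
  node 6: 0 child(ren)
  node 43: 1 child(ren)
  node 28: 1 child(ren)
  node 19: 0 child(ren)
Matching nodes: [15, 2, 9, 43, 28]
Count of internal (non-leaf) nodes: 5


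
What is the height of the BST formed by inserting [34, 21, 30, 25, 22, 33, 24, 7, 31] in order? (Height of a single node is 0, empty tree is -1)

Insertion order: [34, 21, 30, 25, 22, 33, 24, 7, 31]
Tree (level-order array): [34, 21, None, 7, 30, None, None, 25, 33, 22, None, 31, None, None, 24]
Compute height bottom-up (empty subtree = -1):
  height(7) = 1 + max(-1, -1) = 0
  height(24) = 1 + max(-1, -1) = 0
  height(22) = 1 + max(-1, 0) = 1
  height(25) = 1 + max(1, -1) = 2
  height(31) = 1 + max(-1, -1) = 0
  height(33) = 1 + max(0, -1) = 1
  height(30) = 1 + max(2, 1) = 3
  height(21) = 1 + max(0, 3) = 4
  height(34) = 1 + max(4, -1) = 5
Height = 5


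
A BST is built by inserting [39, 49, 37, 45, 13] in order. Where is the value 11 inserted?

Starting tree (level order): [39, 37, 49, 13, None, 45]
Insertion path: 39 -> 37 -> 13
Result: insert 11 as left child of 13
Final tree (level order): [39, 37, 49, 13, None, 45, None, 11]


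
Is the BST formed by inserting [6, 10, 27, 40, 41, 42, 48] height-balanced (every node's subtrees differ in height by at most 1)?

Tree (level-order array): [6, None, 10, None, 27, None, 40, None, 41, None, 42, None, 48]
Definition: a tree is height-balanced if, at every node, |h(left) - h(right)| <= 1 (empty subtree has height -1).
Bottom-up per-node check:
  node 48: h_left=-1, h_right=-1, diff=0 [OK], height=0
  node 42: h_left=-1, h_right=0, diff=1 [OK], height=1
  node 41: h_left=-1, h_right=1, diff=2 [FAIL (|-1-1|=2 > 1)], height=2
  node 40: h_left=-1, h_right=2, diff=3 [FAIL (|-1-2|=3 > 1)], height=3
  node 27: h_left=-1, h_right=3, diff=4 [FAIL (|-1-3|=4 > 1)], height=4
  node 10: h_left=-1, h_right=4, diff=5 [FAIL (|-1-4|=5 > 1)], height=5
  node 6: h_left=-1, h_right=5, diff=6 [FAIL (|-1-5|=6 > 1)], height=6
Node 41 violates the condition: |-1 - 1| = 2 > 1.
Result: Not balanced


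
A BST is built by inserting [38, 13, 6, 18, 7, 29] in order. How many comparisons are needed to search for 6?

Search path for 6: 38 -> 13 -> 6
Found: True
Comparisons: 3


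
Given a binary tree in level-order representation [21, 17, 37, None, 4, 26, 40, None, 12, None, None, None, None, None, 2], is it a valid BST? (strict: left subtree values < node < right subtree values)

Level-order array: [21, 17, 37, None, 4, 26, 40, None, 12, None, None, None, None, None, 2]
Validate using subtree bounds (lo, hi): at each node, require lo < value < hi,
then recurse left with hi=value and right with lo=value.
Preorder trace (stopping at first violation):
  at node 21 with bounds (-inf, +inf): OK
  at node 17 with bounds (-inf, 21): OK
  at node 4 with bounds (17, 21): VIOLATION
Node 4 violates its bound: not (17 < 4 < 21).
Result: Not a valid BST


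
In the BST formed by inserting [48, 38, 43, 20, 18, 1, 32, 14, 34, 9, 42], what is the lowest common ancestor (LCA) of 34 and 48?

Tree insertion order: [48, 38, 43, 20, 18, 1, 32, 14, 34, 9, 42]
Tree (level-order array): [48, 38, None, 20, 43, 18, 32, 42, None, 1, None, None, 34, None, None, None, 14, None, None, 9]
In a BST, the LCA of p=34, q=48 is the first node v on the
root-to-leaf path with p <= v <= q (go left if both < v, right if both > v).
Walk from root:
  at 48: 34 <= 48 <= 48, this is the LCA
LCA = 48


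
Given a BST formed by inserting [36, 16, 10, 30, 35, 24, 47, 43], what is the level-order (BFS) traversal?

Tree insertion order: [36, 16, 10, 30, 35, 24, 47, 43]
Tree (level-order array): [36, 16, 47, 10, 30, 43, None, None, None, 24, 35]
BFS from the root, enqueuing left then right child of each popped node:
  queue [36] -> pop 36, enqueue [16, 47], visited so far: [36]
  queue [16, 47] -> pop 16, enqueue [10, 30], visited so far: [36, 16]
  queue [47, 10, 30] -> pop 47, enqueue [43], visited so far: [36, 16, 47]
  queue [10, 30, 43] -> pop 10, enqueue [none], visited so far: [36, 16, 47, 10]
  queue [30, 43] -> pop 30, enqueue [24, 35], visited so far: [36, 16, 47, 10, 30]
  queue [43, 24, 35] -> pop 43, enqueue [none], visited so far: [36, 16, 47, 10, 30, 43]
  queue [24, 35] -> pop 24, enqueue [none], visited so far: [36, 16, 47, 10, 30, 43, 24]
  queue [35] -> pop 35, enqueue [none], visited so far: [36, 16, 47, 10, 30, 43, 24, 35]
Result: [36, 16, 47, 10, 30, 43, 24, 35]


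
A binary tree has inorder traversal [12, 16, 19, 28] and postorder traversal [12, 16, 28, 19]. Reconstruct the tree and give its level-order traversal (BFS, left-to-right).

Inorder:   [12, 16, 19, 28]
Postorder: [12, 16, 28, 19]
Algorithm: postorder visits root last, so walk postorder right-to-left;
each value is the root of the current inorder slice — split it at that
value, recurse on the right subtree first, then the left.
Recursive splits:
  root=19; inorder splits into left=[12, 16], right=[28]
  root=28; inorder splits into left=[], right=[]
  root=16; inorder splits into left=[12], right=[]
  root=12; inorder splits into left=[], right=[]
Reconstructed level-order: [19, 16, 28, 12]


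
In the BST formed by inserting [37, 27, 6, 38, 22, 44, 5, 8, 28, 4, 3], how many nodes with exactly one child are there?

Tree built from: [37, 27, 6, 38, 22, 44, 5, 8, 28, 4, 3]
Tree (level-order array): [37, 27, 38, 6, 28, None, 44, 5, 22, None, None, None, None, 4, None, 8, None, 3]
Rule: These are nodes with exactly 1 non-null child.
Per-node child counts:
  node 37: 2 child(ren)
  node 27: 2 child(ren)
  node 6: 2 child(ren)
  node 5: 1 child(ren)
  node 4: 1 child(ren)
  node 3: 0 child(ren)
  node 22: 1 child(ren)
  node 8: 0 child(ren)
  node 28: 0 child(ren)
  node 38: 1 child(ren)
  node 44: 0 child(ren)
Matching nodes: [5, 4, 22, 38]
Count of nodes with exactly one child: 4


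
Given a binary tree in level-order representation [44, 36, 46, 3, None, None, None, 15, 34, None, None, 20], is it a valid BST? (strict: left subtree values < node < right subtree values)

Level-order array: [44, 36, 46, 3, None, None, None, 15, 34, None, None, 20]
Validate using subtree bounds (lo, hi): at each node, require lo < value < hi,
then recurse left with hi=value and right with lo=value.
Preorder trace (stopping at first violation):
  at node 44 with bounds (-inf, +inf): OK
  at node 36 with bounds (-inf, 44): OK
  at node 3 with bounds (-inf, 36): OK
  at node 15 with bounds (-inf, 3): VIOLATION
Node 15 violates its bound: not (-inf < 15 < 3).
Result: Not a valid BST


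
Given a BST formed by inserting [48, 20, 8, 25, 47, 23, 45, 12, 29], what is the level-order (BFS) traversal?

Tree insertion order: [48, 20, 8, 25, 47, 23, 45, 12, 29]
Tree (level-order array): [48, 20, None, 8, 25, None, 12, 23, 47, None, None, None, None, 45, None, 29]
BFS from the root, enqueuing left then right child of each popped node:
  queue [48] -> pop 48, enqueue [20], visited so far: [48]
  queue [20] -> pop 20, enqueue [8, 25], visited so far: [48, 20]
  queue [8, 25] -> pop 8, enqueue [12], visited so far: [48, 20, 8]
  queue [25, 12] -> pop 25, enqueue [23, 47], visited so far: [48, 20, 8, 25]
  queue [12, 23, 47] -> pop 12, enqueue [none], visited so far: [48, 20, 8, 25, 12]
  queue [23, 47] -> pop 23, enqueue [none], visited so far: [48, 20, 8, 25, 12, 23]
  queue [47] -> pop 47, enqueue [45], visited so far: [48, 20, 8, 25, 12, 23, 47]
  queue [45] -> pop 45, enqueue [29], visited so far: [48, 20, 8, 25, 12, 23, 47, 45]
  queue [29] -> pop 29, enqueue [none], visited so far: [48, 20, 8, 25, 12, 23, 47, 45, 29]
Result: [48, 20, 8, 25, 12, 23, 47, 45, 29]


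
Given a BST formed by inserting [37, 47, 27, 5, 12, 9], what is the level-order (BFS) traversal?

Tree insertion order: [37, 47, 27, 5, 12, 9]
Tree (level-order array): [37, 27, 47, 5, None, None, None, None, 12, 9]
BFS from the root, enqueuing left then right child of each popped node:
  queue [37] -> pop 37, enqueue [27, 47], visited so far: [37]
  queue [27, 47] -> pop 27, enqueue [5], visited so far: [37, 27]
  queue [47, 5] -> pop 47, enqueue [none], visited so far: [37, 27, 47]
  queue [5] -> pop 5, enqueue [12], visited so far: [37, 27, 47, 5]
  queue [12] -> pop 12, enqueue [9], visited so far: [37, 27, 47, 5, 12]
  queue [9] -> pop 9, enqueue [none], visited so far: [37, 27, 47, 5, 12, 9]
Result: [37, 27, 47, 5, 12, 9]


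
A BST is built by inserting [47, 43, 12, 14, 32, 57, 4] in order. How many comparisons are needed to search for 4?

Search path for 4: 47 -> 43 -> 12 -> 4
Found: True
Comparisons: 4


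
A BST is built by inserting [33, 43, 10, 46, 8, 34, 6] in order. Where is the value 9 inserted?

Starting tree (level order): [33, 10, 43, 8, None, 34, 46, 6]
Insertion path: 33 -> 10 -> 8
Result: insert 9 as right child of 8
Final tree (level order): [33, 10, 43, 8, None, 34, 46, 6, 9]


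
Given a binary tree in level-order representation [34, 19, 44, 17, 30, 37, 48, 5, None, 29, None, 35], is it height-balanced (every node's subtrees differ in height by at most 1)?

Tree (level-order array): [34, 19, 44, 17, 30, 37, 48, 5, None, 29, None, 35]
Definition: a tree is height-balanced if, at every node, |h(left) - h(right)| <= 1 (empty subtree has height -1).
Bottom-up per-node check:
  node 5: h_left=-1, h_right=-1, diff=0 [OK], height=0
  node 17: h_left=0, h_right=-1, diff=1 [OK], height=1
  node 29: h_left=-1, h_right=-1, diff=0 [OK], height=0
  node 30: h_left=0, h_right=-1, diff=1 [OK], height=1
  node 19: h_left=1, h_right=1, diff=0 [OK], height=2
  node 35: h_left=-1, h_right=-1, diff=0 [OK], height=0
  node 37: h_left=0, h_right=-1, diff=1 [OK], height=1
  node 48: h_left=-1, h_right=-1, diff=0 [OK], height=0
  node 44: h_left=1, h_right=0, diff=1 [OK], height=2
  node 34: h_left=2, h_right=2, diff=0 [OK], height=3
All nodes satisfy the balance condition.
Result: Balanced


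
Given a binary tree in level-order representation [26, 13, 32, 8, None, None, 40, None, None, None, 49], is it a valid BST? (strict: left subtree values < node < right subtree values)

Level-order array: [26, 13, 32, 8, None, None, 40, None, None, None, 49]
Validate using subtree bounds (lo, hi): at each node, require lo < value < hi,
then recurse left with hi=value and right with lo=value.
Preorder trace (stopping at first violation):
  at node 26 with bounds (-inf, +inf): OK
  at node 13 with bounds (-inf, 26): OK
  at node 8 with bounds (-inf, 13): OK
  at node 32 with bounds (26, +inf): OK
  at node 40 with bounds (32, +inf): OK
  at node 49 with bounds (40, +inf): OK
No violation found at any node.
Result: Valid BST


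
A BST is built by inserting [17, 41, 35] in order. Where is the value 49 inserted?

Starting tree (level order): [17, None, 41, 35]
Insertion path: 17 -> 41
Result: insert 49 as right child of 41
Final tree (level order): [17, None, 41, 35, 49]


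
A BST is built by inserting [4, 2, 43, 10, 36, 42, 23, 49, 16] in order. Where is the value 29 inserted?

Starting tree (level order): [4, 2, 43, None, None, 10, 49, None, 36, None, None, 23, 42, 16]
Insertion path: 4 -> 43 -> 10 -> 36 -> 23
Result: insert 29 as right child of 23
Final tree (level order): [4, 2, 43, None, None, 10, 49, None, 36, None, None, 23, 42, 16, 29]


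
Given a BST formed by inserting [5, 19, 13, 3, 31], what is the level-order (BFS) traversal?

Tree insertion order: [5, 19, 13, 3, 31]
Tree (level-order array): [5, 3, 19, None, None, 13, 31]
BFS from the root, enqueuing left then right child of each popped node:
  queue [5] -> pop 5, enqueue [3, 19], visited so far: [5]
  queue [3, 19] -> pop 3, enqueue [none], visited so far: [5, 3]
  queue [19] -> pop 19, enqueue [13, 31], visited so far: [5, 3, 19]
  queue [13, 31] -> pop 13, enqueue [none], visited so far: [5, 3, 19, 13]
  queue [31] -> pop 31, enqueue [none], visited so far: [5, 3, 19, 13, 31]
Result: [5, 3, 19, 13, 31]


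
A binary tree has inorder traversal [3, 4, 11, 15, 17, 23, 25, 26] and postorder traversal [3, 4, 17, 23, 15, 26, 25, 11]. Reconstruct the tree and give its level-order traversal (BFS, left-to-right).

Inorder:   [3, 4, 11, 15, 17, 23, 25, 26]
Postorder: [3, 4, 17, 23, 15, 26, 25, 11]
Algorithm: postorder visits root last, so walk postorder right-to-left;
each value is the root of the current inorder slice — split it at that
value, recurse on the right subtree first, then the left.
Recursive splits:
  root=11; inorder splits into left=[3, 4], right=[15, 17, 23, 25, 26]
  root=25; inorder splits into left=[15, 17, 23], right=[26]
  root=26; inorder splits into left=[], right=[]
  root=15; inorder splits into left=[], right=[17, 23]
  root=23; inorder splits into left=[17], right=[]
  root=17; inorder splits into left=[], right=[]
  root=4; inorder splits into left=[3], right=[]
  root=3; inorder splits into left=[], right=[]
Reconstructed level-order: [11, 4, 25, 3, 15, 26, 23, 17]


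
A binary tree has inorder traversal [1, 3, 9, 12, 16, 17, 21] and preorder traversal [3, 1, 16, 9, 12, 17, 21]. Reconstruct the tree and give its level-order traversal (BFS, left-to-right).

Inorder:  [1, 3, 9, 12, 16, 17, 21]
Preorder: [3, 1, 16, 9, 12, 17, 21]
Algorithm: preorder visits root first, so consume preorder in order;
for each root, split the current inorder slice at that value into
left-subtree inorder and right-subtree inorder, then recurse.
Recursive splits:
  root=3; inorder splits into left=[1], right=[9, 12, 16, 17, 21]
  root=1; inorder splits into left=[], right=[]
  root=16; inorder splits into left=[9, 12], right=[17, 21]
  root=9; inorder splits into left=[], right=[12]
  root=12; inorder splits into left=[], right=[]
  root=17; inorder splits into left=[], right=[21]
  root=21; inorder splits into left=[], right=[]
Reconstructed level-order: [3, 1, 16, 9, 17, 12, 21]


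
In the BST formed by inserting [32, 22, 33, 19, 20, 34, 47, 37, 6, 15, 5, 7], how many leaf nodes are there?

Tree built from: [32, 22, 33, 19, 20, 34, 47, 37, 6, 15, 5, 7]
Tree (level-order array): [32, 22, 33, 19, None, None, 34, 6, 20, None, 47, 5, 15, None, None, 37, None, None, None, 7]
Rule: A leaf has 0 children.
Per-node child counts:
  node 32: 2 child(ren)
  node 22: 1 child(ren)
  node 19: 2 child(ren)
  node 6: 2 child(ren)
  node 5: 0 child(ren)
  node 15: 1 child(ren)
  node 7: 0 child(ren)
  node 20: 0 child(ren)
  node 33: 1 child(ren)
  node 34: 1 child(ren)
  node 47: 1 child(ren)
  node 37: 0 child(ren)
Matching nodes: [5, 7, 20, 37]
Count of leaf nodes: 4


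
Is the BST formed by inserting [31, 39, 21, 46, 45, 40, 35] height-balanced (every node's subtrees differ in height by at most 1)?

Tree (level-order array): [31, 21, 39, None, None, 35, 46, None, None, 45, None, 40]
Definition: a tree is height-balanced if, at every node, |h(left) - h(right)| <= 1 (empty subtree has height -1).
Bottom-up per-node check:
  node 21: h_left=-1, h_right=-1, diff=0 [OK], height=0
  node 35: h_left=-1, h_right=-1, diff=0 [OK], height=0
  node 40: h_left=-1, h_right=-1, diff=0 [OK], height=0
  node 45: h_left=0, h_right=-1, diff=1 [OK], height=1
  node 46: h_left=1, h_right=-1, diff=2 [FAIL (|1--1|=2 > 1)], height=2
  node 39: h_left=0, h_right=2, diff=2 [FAIL (|0-2|=2 > 1)], height=3
  node 31: h_left=0, h_right=3, diff=3 [FAIL (|0-3|=3 > 1)], height=4
Node 46 violates the condition: |1 - -1| = 2 > 1.
Result: Not balanced


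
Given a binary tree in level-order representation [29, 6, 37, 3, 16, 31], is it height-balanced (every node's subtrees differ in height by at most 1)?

Tree (level-order array): [29, 6, 37, 3, 16, 31]
Definition: a tree is height-balanced if, at every node, |h(left) - h(right)| <= 1 (empty subtree has height -1).
Bottom-up per-node check:
  node 3: h_left=-1, h_right=-1, diff=0 [OK], height=0
  node 16: h_left=-1, h_right=-1, diff=0 [OK], height=0
  node 6: h_left=0, h_right=0, diff=0 [OK], height=1
  node 31: h_left=-1, h_right=-1, diff=0 [OK], height=0
  node 37: h_left=0, h_right=-1, diff=1 [OK], height=1
  node 29: h_left=1, h_right=1, diff=0 [OK], height=2
All nodes satisfy the balance condition.
Result: Balanced


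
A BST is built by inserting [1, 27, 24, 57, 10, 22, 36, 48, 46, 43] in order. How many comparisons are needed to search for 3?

Search path for 3: 1 -> 27 -> 24 -> 10
Found: False
Comparisons: 4


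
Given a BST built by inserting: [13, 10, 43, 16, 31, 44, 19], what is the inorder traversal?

Tree insertion order: [13, 10, 43, 16, 31, 44, 19]
Tree (level-order array): [13, 10, 43, None, None, 16, 44, None, 31, None, None, 19]
Inorder traversal: [10, 13, 16, 19, 31, 43, 44]


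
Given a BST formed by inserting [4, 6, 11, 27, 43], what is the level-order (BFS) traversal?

Tree insertion order: [4, 6, 11, 27, 43]
Tree (level-order array): [4, None, 6, None, 11, None, 27, None, 43]
BFS from the root, enqueuing left then right child of each popped node:
  queue [4] -> pop 4, enqueue [6], visited so far: [4]
  queue [6] -> pop 6, enqueue [11], visited so far: [4, 6]
  queue [11] -> pop 11, enqueue [27], visited so far: [4, 6, 11]
  queue [27] -> pop 27, enqueue [43], visited so far: [4, 6, 11, 27]
  queue [43] -> pop 43, enqueue [none], visited so far: [4, 6, 11, 27, 43]
Result: [4, 6, 11, 27, 43]


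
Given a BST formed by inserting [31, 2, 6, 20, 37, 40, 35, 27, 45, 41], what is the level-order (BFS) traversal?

Tree insertion order: [31, 2, 6, 20, 37, 40, 35, 27, 45, 41]
Tree (level-order array): [31, 2, 37, None, 6, 35, 40, None, 20, None, None, None, 45, None, 27, 41]
BFS from the root, enqueuing left then right child of each popped node:
  queue [31] -> pop 31, enqueue [2, 37], visited so far: [31]
  queue [2, 37] -> pop 2, enqueue [6], visited so far: [31, 2]
  queue [37, 6] -> pop 37, enqueue [35, 40], visited so far: [31, 2, 37]
  queue [6, 35, 40] -> pop 6, enqueue [20], visited so far: [31, 2, 37, 6]
  queue [35, 40, 20] -> pop 35, enqueue [none], visited so far: [31, 2, 37, 6, 35]
  queue [40, 20] -> pop 40, enqueue [45], visited so far: [31, 2, 37, 6, 35, 40]
  queue [20, 45] -> pop 20, enqueue [27], visited so far: [31, 2, 37, 6, 35, 40, 20]
  queue [45, 27] -> pop 45, enqueue [41], visited so far: [31, 2, 37, 6, 35, 40, 20, 45]
  queue [27, 41] -> pop 27, enqueue [none], visited so far: [31, 2, 37, 6, 35, 40, 20, 45, 27]
  queue [41] -> pop 41, enqueue [none], visited so far: [31, 2, 37, 6, 35, 40, 20, 45, 27, 41]
Result: [31, 2, 37, 6, 35, 40, 20, 45, 27, 41]


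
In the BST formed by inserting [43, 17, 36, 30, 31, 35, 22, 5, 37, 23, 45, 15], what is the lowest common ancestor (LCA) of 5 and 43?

Tree insertion order: [43, 17, 36, 30, 31, 35, 22, 5, 37, 23, 45, 15]
Tree (level-order array): [43, 17, 45, 5, 36, None, None, None, 15, 30, 37, None, None, 22, 31, None, None, None, 23, None, 35]
In a BST, the LCA of p=5, q=43 is the first node v on the
root-to-leaf path with p <= v <= q (go left if both < v, right if both > v).
Walk from root:
  at 43: 5 <= 43 <= 43, this is the LCA
LCA = 43


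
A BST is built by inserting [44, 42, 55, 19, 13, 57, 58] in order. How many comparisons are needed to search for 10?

Search path for 10: 44 -> 42 -> 19 -> 13
Found: False
Comparisons: 4


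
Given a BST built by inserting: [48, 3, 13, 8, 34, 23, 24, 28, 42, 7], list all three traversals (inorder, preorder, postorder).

Tree insertion order: [48, 3, 13, 8, 34, 23, 24, 28, 42, 7]
Tree (level-order array): [48, 3, None, None, 13, 8, 34, 7, None, 23, 42, None, None, None, 24, None, None, None, 28]
Inorder (L, root, R): [3, 7, 8, 13, 23, 24, 28, 34, 42, 48]
Preorder (root, L, R): [48, 3, 13, 8, 7, 34, 23, 24, 28, 42]
Postorder (L, R, root): [7, 8, 28, 24, 23, 42, 34, 13, 3, 48]


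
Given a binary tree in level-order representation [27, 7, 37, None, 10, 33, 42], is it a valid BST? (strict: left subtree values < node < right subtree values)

Level-order array: [27, 7, 37, None, 10, 33, 42]
Validate using subtree bounds (lo, hi): at each node, require lo < value < hi,
then recurse left with hi=value and right with lo=value.
Preorder trace (stopping at first violation):
  at node 27 with bounds (-inf, +inf): OK
  at node 7 with bounds (-inf, 27): OK
  at node 10 with bounds (7, 27): OK
  at node 37 with bounds (27, +inf): OK
  at node 33 with bounds (27, 37): OK
  at node 42 with bounds (37, +inf): OK
No violation found at any node.
Result: Valid BST


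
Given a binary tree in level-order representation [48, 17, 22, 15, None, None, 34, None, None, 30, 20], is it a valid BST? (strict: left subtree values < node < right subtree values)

Level-order array: [48, 17, 22, 15, None, None, 34, None, None, 30, 20]
Validate using subtree bounds (lo, hi): at each node, require lo < value < hi,
then recurse left with hi=value and right with lo=value.
Preorder trace (stopping at first violation):
  at node 48 with bounds (-inf, +inf): OK
  at node 17 with bounds (-inf, 48): OK
  at node 15 with bounds (-inf, 17): OK
  at node 22 with bounds (48, +inf): VIOLATION
Node 22 violates its bound: not (48 < 22 < +inf).
Result: Not a valid BST


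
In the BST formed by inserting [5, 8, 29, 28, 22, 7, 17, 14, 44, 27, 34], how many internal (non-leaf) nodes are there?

Tree built from: [5, 8, 29, 28, 22, 7, 17, 14, 44, 27, 34]
Tree (level-order array): [5, None, 8, 7, 29, None, None, 28, 44, 22, None, 34, None, 17, 27, None, None, 14]
Rule: An internal node has at least one child.
Per-node child counts:
  node 5: 1 child(ren)
  node 8: 2 child(ren)
  node 7: 0 child(ren)
  node 29: 2 child(ren)
  node 28: 1 child(ren)
  node 22: 2 child(ren)
  node 17: 1 child(ren)
  node 14: 0 child(ren)
  node 27: 0 child(ren)
  node 44: 1 child(ren)
  node 34: 0 child(ren)
Matching nodes: [5, 8, 29, 28, 22, 17, 44]
Count of internal (non-leaf) nodes: 7


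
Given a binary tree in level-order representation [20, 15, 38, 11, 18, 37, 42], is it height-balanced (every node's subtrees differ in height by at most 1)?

Tree (level-order array): [20, 15, 38, 11, 18, 37, 42]
Definition: a tree is height-balanced if, at every node, |h(left) - h(right)| <= 1 (empty subtree has height -1).
Bottom-up per-node check:
  node 11: h_left=-1, h_right=-1, diff=0 [OK], height=0
  node 18: h_left=-1, h_right=-1, diff=0 [OK], height=0
  node 15: h_left=0, h_right=0, diff=0 [OK], height=1
  node 37: h_left=-1, h_right=-1, diff=0 [OK], height=0
  node 42: h_left=-1, h_right=-1, diff=0 [OK], height=0
  node 38: h_left=0, h_right=0, diff=0 [OK], height=1
  node 20: h_left=1, h_right=1, diff=0 [OK], height=2
All nodes satisfy the balance condition.
Result: Balanced


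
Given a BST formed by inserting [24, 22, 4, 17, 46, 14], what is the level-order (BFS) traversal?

Tree insertion order: [24, 22, 4, 17, 46, 14]
Tree (level-order array): [24, 22, 46, 4, None, None, None, None, 17, 14]
BFS from the root, enqueuing left then right child of each popped node:
  queue [24] -> pop 24, enqueue [22, 46], visited so far: [24]
  queue [22, 46] -> pop 22, enqueue [4], visited so far: [24, 22]
  queue [46, 4] -> pop 46, enqueue [none], visited so far: [24, 22, 46]
  queue [4] -> pop 4, enqueue [17], visited so far: [24, 22, 46, 4]
  queue [17] -> pop 17, enqueue [14], visited so far: [24, 22, 46, 4, 17]
  queue [14] -> pop 14, enqueue [none], visited so far: [24, 22, 46, 4, 17, 14]
Result: [24, 22, 46, 4, 17, 14]


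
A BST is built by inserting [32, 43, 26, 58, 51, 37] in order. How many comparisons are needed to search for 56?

Search path for 56: 32 -> 43 -> 58 -> 51
Found: False
Comparisons: 4


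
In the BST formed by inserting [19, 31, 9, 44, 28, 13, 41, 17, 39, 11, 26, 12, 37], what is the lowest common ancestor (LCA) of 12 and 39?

Tree insertion order: [19, 31, 9, 44, 28, 13, 41, 17, 39, 11, 26, 12, 37]
Tree (level-order array): [19, 9, 31, None, 13, 28, 44, 11, 17, 26, None, 41, None, None, 12, None, None, None, None, 39, None, None, None, 37]
In a BST, the LCA of p=12, q=39 is the first node v on the
root-to-leaf path with p <= v <= q (go left if both < v, right if both > v).
Walk from root:
  at 19: 12 <= 19 <= 39, this is the LCA
LCA = 19


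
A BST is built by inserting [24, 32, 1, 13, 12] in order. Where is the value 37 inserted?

Starting tree (level order): [24, 1, 32, None, 13, None, None, 12]
Insertion path: 24 -> 32
Result: insert 37 as right child of 32
Final tree (level order): [24, 1, 32, None, 13, None, 37, 12]


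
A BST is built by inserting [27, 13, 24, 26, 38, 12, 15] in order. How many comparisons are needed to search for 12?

Search path for 12: 27 -> 13 -> 12
Found: True
Comparisons: 3


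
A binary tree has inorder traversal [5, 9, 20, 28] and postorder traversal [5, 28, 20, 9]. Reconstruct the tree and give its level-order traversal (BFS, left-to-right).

Inorder:   [5, 9, 20, 28]
Postorder: [5, 28, 20, 9]
Algorithm: postorder visits root last, so walk postorder right-to-left;
each value is the root of the current inorder slice — split it at that
value, recurse on the right subtree first, then the left.
Recursive splits:
  root=9; inorder splits into left=[5], right=[20, 28]
  root=20; inorder splits into left=[], right=[28]
  root=28; inorder splits into left=[], right=[]
  root=5; inorder splits into left=[], right=[]
Reconstructed level-order: [9, 5, 20, 28]


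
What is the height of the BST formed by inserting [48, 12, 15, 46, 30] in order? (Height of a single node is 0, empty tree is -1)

Insertion order: [48, 12, 15, 46, 30]
Tree (level-order array): [48, 12, None, None, 15, None, 46, 30]
Compute height bottom-up (empty subtree = -1):
  height(30) = 1 + max(-1, -1) = 0
  height(46) = 1 + max(0, -1) = 1
  height(15) = 1 + max(-1, 1) = 2
  height(12) = 1 + max(-1, 2) = 3
  height(48) = 1 + max(3, -1) = 4
Height = 4


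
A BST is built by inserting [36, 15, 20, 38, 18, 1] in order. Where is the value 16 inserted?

Starting tree (level order): [36, 15, 38, 1, 20, None, None, None, None, 18]
Insertion path: 36 -> 15 -> 20 -> 18
Result: insert 16 as left child of 18
Final tree (level order): [36, 15, 38, 1, 20, None, None, None, None, 18, None, 16]


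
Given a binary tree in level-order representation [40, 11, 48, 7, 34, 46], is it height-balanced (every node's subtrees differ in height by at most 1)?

Tree (level-order array): [40, 11, 48, 7, 34, 46]
Definition: a tree is height-balanced if, at every node, |h(left) - h(right)| <= 1 (empty subtree has height -1).
Bottom-up per-node check:
  node 7: h_left=-1, h_right=-1, diff=0 [OK], height=0
  node 34: h_left=-1, h_right=-1, diff=0 [OK], height=0
  node 11: h_left=0, h_right=0, diff=0 [OK], height=1
  node 46: h_left=-1, h_right=-1, diff=0 [OK], height=0
  node 48: h_left=0, h_right=-1, diff=1 [OK], height=1
  node 40: h_left=1, h_right=1, diff=0 [OK], height=2
All nodes satisfy the balance condition.
Result: Balanced


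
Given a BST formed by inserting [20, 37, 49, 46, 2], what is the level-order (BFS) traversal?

Tree insertion order: [20, 37, 49, 46, 2]
Tree (level-order array): [20, 2, 37, None, None, None, 49, 46]
BFS from the root, enqueuing left then right child of each popped node:
  queue [20] -> pop 20, enqueue [2, 37], visited so far: [20]
  queue [2, 37] -> pop 2, enqueue [none], visited so far: [20, 2]
  queue [37] -> pop 37, enqueue [49], visited so far: [20, 2, 37]
  queue [49] -> pop 49, enqueue [46], visited so far: [20, 2, 37, 49]
  queue [46] -> pop 46, enqueue [none], visited so far: [20, 2, 37, 49, 46]
Result: [20, 2, 37, 49, 46]


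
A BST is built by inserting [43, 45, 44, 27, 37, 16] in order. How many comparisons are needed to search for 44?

Search path for 44: 43 -> 45 -> 44
Found: True
Comparisons: 3


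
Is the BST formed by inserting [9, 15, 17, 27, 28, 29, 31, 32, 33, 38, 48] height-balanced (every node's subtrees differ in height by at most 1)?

Tree (level-order array): [9, None, 15, None, 17, None, 27, None, 28, None, 29, None, 31, None, 32, None, 33, None, 38, None, 48]
Definition: a tree is height-balanced if, at every node, |h(left) - h(right)| <= 1 (empty subtree has height -1).
Bottom-up per-node check:
  node 48: h_left=-1, h_right=-1, diff=0 [OK], height=0
  node 38: h_left=-1, h_right=0, diff=1 [OK], height=1
  node 33: h_left=-1, h_right=1, diff=2 [FAIL (|-1-1|=2 > 1)], height=2
  node 32: h_left=-1, h_right=2, diff=3 [FAIL (|-1-2|=3 > 1)], height=3
  node 31: h_left=-1, h_right=3, diff=4 [FAIL (|-1-3|=4 > 1)], height=4
  node 29: h_left=-1, h_right=4, diff=5 [FAIL (|-1-4|=5 > 1)], height=5
  node 28: h_left=-1, h_right=5, diff=6 [FAIL (|-1-5|=6 > 1)], height=6
  node 27: h_left=-1, h_right=6, diff=7 [FAIL (|-1-6|=7 > 1)], height=7
  node 17: h_left=-1, h_right=7, diff=8 [FAIL (|-1-7|=8 > 1)], height=8
  node 15: h_left=-1, h_right=8, diff=9 [FAIL (|-1-8|=9 > 1)], height=9
  node 9: h_left=-1, h_right=9, diff=10 [FAIL (|-1-9|=10 > 1)], height=10
Node 33 violates the condition: |-1 - 1| = 2 > 1.
Result: Not balanced


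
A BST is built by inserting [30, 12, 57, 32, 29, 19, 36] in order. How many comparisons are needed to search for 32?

Search path for 32: 30 -> 57 -> 32
Found: True
Comparisons: 3


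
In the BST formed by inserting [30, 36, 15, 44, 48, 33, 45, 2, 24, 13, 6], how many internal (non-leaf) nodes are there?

Tree built from: [30, 36, 15, 44, 48, 33, 45, 2, 24, 13, 6]
Tree (level-order array): [30, 15, 36, 2, 24, 33, 44, None, 13, None, None, None, None, None, 48, 6, None, 45]
Rule: An internal node has at least one child.
Per-node child counts:
  node 30: 2 child(ren)
  node 15: 2 child(ren)
  node 2: 1 child(ren)
  node 13: 1 child(ren)
  node 6: 0 child(ren)
  node 24: 0 child(ren)
  node 36: 2 child(ren)
  node 33: 0 child(ren)
  node 44: 1 child(ren)
  node 48: 1 child(ren)
  node 45: 0 child(ren)
Matching nodes: [30, 15, 2, 13, 36, 44, 48]
Count of internal (non-leaf) nodes: 7


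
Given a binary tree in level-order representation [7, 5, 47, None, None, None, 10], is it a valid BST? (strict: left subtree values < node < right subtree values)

Level-order array: [7, 5, 47, None, None, None, 10]
Validate using subtree bounds (lo, hi): at each node, require lo < value < hi,
then recurse left with hi=value and right with lo=value.
Preorder trace (stopping at first violation):
  at node 7 with bounds (-inf, +inf): OK
  at node 5 with bounds (-inf, 7): OK
  at node 47 with bounds (7, +inf): OK
  at node 10 with bounds (47, +inf): VIOLATION
Node 10 violates its bound: not (47 < 10 < +inf).
Result: Not a valid BST


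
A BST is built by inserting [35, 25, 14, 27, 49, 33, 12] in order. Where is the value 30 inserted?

Starting tree (level order): [35, 25, 49, 14, 27, None, None, 12, None, None, 33]
Insertion path: 35 -> 25 -> 27 -> 33
Result: insert 30 as left child of 33
Final tree (level order): [35, 25, 49, 14, 27, None, None, 12, None, None, 33, None, None, 30]


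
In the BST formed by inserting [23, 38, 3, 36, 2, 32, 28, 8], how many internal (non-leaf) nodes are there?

Tree built from: [23, 38, 3, 36, 2, 32, 28, 8]
Tree (level-order array): [23, 3, 38, 2, 8, 36, None, None, None, None, None, 32, None, 28]
Rule: An internal node has at least one child.
Per-node child counts:
  node 23: 2 child(ren)
  node 3: 2 child(ren)
  node 2: 0 child(ren)
  node 8: 0 child(ren)
  node 38: 1 child(ren)
  node 36: 1 child(ren)
  node 32: 1 child(ren)
  node 28: 0 child(ren)
Matching nodes: [23, 3, 38, 36, 32]
Count of internal (non-leaf) nodes: 5
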